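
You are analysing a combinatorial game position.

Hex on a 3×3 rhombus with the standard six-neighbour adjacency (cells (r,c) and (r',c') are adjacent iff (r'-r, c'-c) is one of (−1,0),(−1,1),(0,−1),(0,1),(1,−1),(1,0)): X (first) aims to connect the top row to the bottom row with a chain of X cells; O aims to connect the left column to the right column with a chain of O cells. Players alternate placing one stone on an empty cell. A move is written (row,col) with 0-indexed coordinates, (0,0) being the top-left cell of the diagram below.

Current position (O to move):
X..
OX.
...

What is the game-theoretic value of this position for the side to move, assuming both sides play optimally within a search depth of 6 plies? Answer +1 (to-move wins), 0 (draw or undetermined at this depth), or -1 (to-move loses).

value(X../OX./..., O) = -1

p1 O@[X../OX./...]: (0,1)[XO./OX./...]-1* (0,2)[X.O/OX./...]-1 (1,2)[X../OXO/...]-1 (2,0)[X../OX./O..]-1 (2,1)[X../OX./.O.]-1 (2,2)[X../OX./..O]-1
p2 X@[XO./OX./...]: (0,2)[XOX/OX./...]+1* (1,2)[XO./OXX/...]-1 (2,0)[XO./OX./X..]-1 (2,1)[XO./OX./.X.]-1 (2,2)[XO./OX./..X]-1
p3 O@[XOX/OX./...]: (1,2)[XOX/OXO/...]-1* (2,0)[XOX/OX./O..]-1 (2,1)[XOX/OX./.O.]-1 (2,2)[XOX/OX./..O]-1
p4 X@[XOX/OXO/...]: (2,0)[XOX/OXO/X..]+1* (2,1)[XOX/OXO/.X.]+1 (2,2)[XOX/OXO/..X]+1
p5 O@[XOX/OXO/X..] terminal -1; root [X../OX./...] d6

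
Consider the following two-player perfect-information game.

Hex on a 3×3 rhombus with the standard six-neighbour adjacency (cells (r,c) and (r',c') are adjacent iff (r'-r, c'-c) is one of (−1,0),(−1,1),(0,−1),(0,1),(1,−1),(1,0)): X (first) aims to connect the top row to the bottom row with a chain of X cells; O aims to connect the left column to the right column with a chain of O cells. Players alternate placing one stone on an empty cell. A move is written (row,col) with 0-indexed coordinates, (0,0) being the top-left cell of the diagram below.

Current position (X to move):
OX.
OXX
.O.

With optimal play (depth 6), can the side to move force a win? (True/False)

X winning at [OX./OXX/.O.]: True

ply 1, X at OX./OXX/.O. | (0,2)=+1→OXX/OXX/.O.*; (2,0)=+1→OX./OXX/XO.; (2,2)=+1→OX./OXX/.OX
ply 2, O at OXX/OXX/.O. | (2,0)=-1→OXX/OXX/OO.*; (2,2)=-1→OXX/OXX/.OO
ply 3, X at OXX/OXX/OO. | (2,2)=+1→OXX/OXX/OOX*
ply 4: OXX/OXX/OOX is terminal -1 (O); from OX./OXX/.O. depth 6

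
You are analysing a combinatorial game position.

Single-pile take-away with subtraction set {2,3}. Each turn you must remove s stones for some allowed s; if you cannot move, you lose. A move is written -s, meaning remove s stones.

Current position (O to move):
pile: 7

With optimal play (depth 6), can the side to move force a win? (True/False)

[7] O move#1: -2:+1/5*, -3:-1/4
[5] X move#2: -2:-1/3*, -3:-1/2
[3] O move#3: -2:+1/1*, -3:+1/0
[1] end (terminal -1, X#4); searched 7 to 6

O winning at [7]: True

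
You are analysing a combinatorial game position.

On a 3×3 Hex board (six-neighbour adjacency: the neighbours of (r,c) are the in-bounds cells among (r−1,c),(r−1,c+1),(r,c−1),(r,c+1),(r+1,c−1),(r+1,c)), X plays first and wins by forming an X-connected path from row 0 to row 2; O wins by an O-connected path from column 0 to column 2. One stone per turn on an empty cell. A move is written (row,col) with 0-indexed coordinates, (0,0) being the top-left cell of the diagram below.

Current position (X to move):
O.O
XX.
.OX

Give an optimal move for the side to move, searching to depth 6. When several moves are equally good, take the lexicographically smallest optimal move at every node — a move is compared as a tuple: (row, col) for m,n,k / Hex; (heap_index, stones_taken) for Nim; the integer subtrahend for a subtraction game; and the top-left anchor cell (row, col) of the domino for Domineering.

X's best at [O.O/XX./.OX]: (0,1)

p1 X@[O.O/XX./.OX]: (0,1)[OXO/XX./.OX]+1* (1,2)[O.O/XXX/.OX]-1 (2,0)[O.O/XX./XOX]-1
p2 O@[OXO/XX./.OX]: (1,2)[OXO/XXO/.OX]-1* (2,0)[OXO/XX./OOX]-1
p3 X@[OXO/XXO/.OX]: (2,0)[OXO/XXO/XOX]+1*
p4 O@[OXO/XXO/XOX] terminal -1; root [O.O/XX./.OX] d6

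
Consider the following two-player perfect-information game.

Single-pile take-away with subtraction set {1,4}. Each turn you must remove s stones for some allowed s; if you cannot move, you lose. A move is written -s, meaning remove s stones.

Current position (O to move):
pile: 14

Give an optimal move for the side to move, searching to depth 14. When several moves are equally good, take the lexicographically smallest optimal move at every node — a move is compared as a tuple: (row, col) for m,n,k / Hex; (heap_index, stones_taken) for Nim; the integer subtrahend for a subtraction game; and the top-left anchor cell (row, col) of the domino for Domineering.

O's best at [14]: -4

p1 O@[14]: -1[13]-1 -4[10]+1*
p2 X@[10]: -1[9]-1* -4[6]-1
p3 O@[9]: -1[8]-1 -4[5]+1*
p4 X@[5]: -1[4]-1* -4[1]-1
p5 O@[4]: -1[3]-1 -4[0]+1*
p6 X@[0] terminal -1; root [14] d14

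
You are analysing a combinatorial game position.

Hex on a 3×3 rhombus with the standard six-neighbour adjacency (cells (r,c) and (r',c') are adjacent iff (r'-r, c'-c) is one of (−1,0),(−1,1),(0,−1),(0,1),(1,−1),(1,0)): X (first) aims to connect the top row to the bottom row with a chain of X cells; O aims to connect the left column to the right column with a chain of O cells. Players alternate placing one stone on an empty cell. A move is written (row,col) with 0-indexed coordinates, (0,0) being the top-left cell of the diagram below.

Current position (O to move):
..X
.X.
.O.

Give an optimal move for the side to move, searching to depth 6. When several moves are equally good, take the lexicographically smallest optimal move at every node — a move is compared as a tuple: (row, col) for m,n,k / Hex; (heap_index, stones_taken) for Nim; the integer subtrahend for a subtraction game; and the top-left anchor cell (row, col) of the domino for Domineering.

O's best at [..X/.X./.O.]: (2,0)

[..X/.X./.O.] O move#1: (0,0):-1/O.X/.X./.O., (0,1):-1/.OX/.X./.O., (1,0):-1/..X/OX./.O., (1,2):-1/..X/.XO/.O., (2,0):+1/..X/.X./OO.*, (2,2):-1/..X/.X./.OO
[..X/.X./OO.] X move#2: (0,0):-1/X.X/.X./OO.*, (0,1):-1/.XX/.X./OO., (1,0):-1/..X/XX./OO., (1,2):-1/..X/.XX/OO., (2,2):-1/..X/.X./OOX
[X.X/.X./OO.] O move#3: (0,1):+1/XOX/.X./OO.*, (1,0):+1/X.X/OX./OO., (1,2):+1/X.X/.XO/OO., (2,2):+1/X.X/.X./OOO
[XOX/.X./OO.] X move#4: (1,0):-1/XOX/XX./OO.*, (1,2):-1/XOX/.XX/OO., (2,2):-1/XOX/.X./OOX
[XOX/XX./OO.] O move#5: (1,2):+1/XOX/XXO/OO.*, (2,2):+1/XOX/XX./OOO
[XOX/XXO/OO.] end (terminal -1, X#6); searched ..X/.X./.O. to 6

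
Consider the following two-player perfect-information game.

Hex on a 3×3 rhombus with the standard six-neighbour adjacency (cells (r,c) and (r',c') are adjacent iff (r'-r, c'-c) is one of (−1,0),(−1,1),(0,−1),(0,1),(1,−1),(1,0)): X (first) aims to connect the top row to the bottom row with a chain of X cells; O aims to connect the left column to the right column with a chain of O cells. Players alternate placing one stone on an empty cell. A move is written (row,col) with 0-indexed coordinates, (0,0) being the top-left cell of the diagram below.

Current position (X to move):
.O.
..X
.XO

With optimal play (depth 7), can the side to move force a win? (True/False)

[.O./..X/.XO] X move#1: (0,0):+1/XO./..X/.XO*, (0,2):+1/.OX/..X/.XO, (1,0):+1/.O./X.X/.XO, (1,1):-1/.O./.XX/.XO, (2,0):-1/.O./..X/XXO
[XO./..X/.XO] O move#2: (0,2):-1/XOO/..X/.XO*, (1,0):-1/XO./O.X/.XO, (1,1):-1/XO./.OX/.XO, (2,0):-1/XO./..X/OXO
[XOO/..X/.XO] X move#3: (1,0):+1/XOO/X.X/.XO*, (1,1):-1/XOO/.XX/.XO, (2,0):-1/XOO/..X/XXO
[XOO/X.X/.XO] O move#4: (1,1):-1/XOO/XOX/.XO*, (2,0):-1/XOO/X.X/OXO
[XOO/XOX/.XO] X move#5: (2,0):+1/XOO/XOX/XXO*
[XOO/XOX/XXO] end (terminal -1, O#6); searched .O./..X/.XO to 7

X winning at [.O./..X/.XO]: True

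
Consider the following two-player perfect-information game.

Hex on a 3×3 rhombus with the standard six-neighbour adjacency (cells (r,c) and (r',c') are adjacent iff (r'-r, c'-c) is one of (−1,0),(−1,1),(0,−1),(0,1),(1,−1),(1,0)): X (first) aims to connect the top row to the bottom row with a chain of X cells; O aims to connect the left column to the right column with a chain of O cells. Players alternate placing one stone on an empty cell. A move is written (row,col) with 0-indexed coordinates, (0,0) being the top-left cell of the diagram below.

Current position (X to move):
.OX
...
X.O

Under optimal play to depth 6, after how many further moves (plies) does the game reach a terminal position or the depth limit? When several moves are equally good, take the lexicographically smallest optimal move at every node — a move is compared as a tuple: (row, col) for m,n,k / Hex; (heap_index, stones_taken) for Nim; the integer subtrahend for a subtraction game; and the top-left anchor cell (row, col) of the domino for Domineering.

PV length from [.OX/.../X.O]: 3 plies

p1 X@[.OX/.../X.O]: (0,0)[XOX/.../X.O]+1* (1,0)[.OX/X../X.O]+1 (1,1)[.OX/.X./X.O]+1 (1,2)[.OX/..X/X.O]+1 (2,1)[.OX/.../XXO]+1
p2 O@[XOX/.../X.O]: (1,0)[XOX/O../X.O]-1* (1,1)[XOX/.O./X.O]-1 (1,2)[XOX/..O/X.O]-1 (2,1)[XOX/.../XOO]-1
p3 X@[XOX/O../X.O]: (1,1)[XOX/OX./X.O]+1* (1,2)[XOX/O.X/X.O]+1 (2,1)[XOX/O../XXO]+1
p4 O@[XOX/OX./X.O] terminal -1; root [.OX/.../X.O] d6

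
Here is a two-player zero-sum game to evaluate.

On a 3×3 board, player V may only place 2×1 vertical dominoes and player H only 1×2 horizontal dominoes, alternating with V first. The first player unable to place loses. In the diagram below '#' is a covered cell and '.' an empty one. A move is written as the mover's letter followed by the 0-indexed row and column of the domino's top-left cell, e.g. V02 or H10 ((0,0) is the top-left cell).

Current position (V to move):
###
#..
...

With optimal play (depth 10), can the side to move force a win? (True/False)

ply 1, V at ###/#../... | V11=+1→###/##./.#.*; V12=-1→###/#.#/..#
ply 2: ###/##./.#. is terminal -1 (H); from ###/#../... depth 10

V winning at [###/#../...]: True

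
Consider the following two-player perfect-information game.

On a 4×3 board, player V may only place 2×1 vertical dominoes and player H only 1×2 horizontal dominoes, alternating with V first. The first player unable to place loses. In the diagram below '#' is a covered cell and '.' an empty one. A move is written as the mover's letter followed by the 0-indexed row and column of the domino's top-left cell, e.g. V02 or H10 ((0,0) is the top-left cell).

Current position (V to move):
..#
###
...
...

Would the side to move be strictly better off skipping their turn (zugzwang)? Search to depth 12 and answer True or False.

p1 V@[..#/###/.../...]: V20[..#/###/#../#..]-1 V21[..#/###/.#./.#.]+1* V22[..#/###/..#/..#]-1
p2 H@[..#/###/.#./.#.]: H00[###/###/.#./.#.]-1*
p3 V@[###/###/.#./.#.]: V20[###/###/##./##.]+1* V22[###/###/.##/.##]+1
p4 H@[###/###/##./##.] terminal -1; root [..#/###/.../...] d12
if V skipped the turn, H would face:
~ p1 H@[..#/###/.../...]: H00[###/###/.../...]-1 H20[..#/###/##./...]+1* H21[..#/###/.##/...]+1 H30[..#/###/.../##.]+1 H31[..#/###/.../.##]+1
~ p2 V@[..#/###/##./...]: V22[..#/###/###/..#]-1*
~ p3 H@[..#/###/###/..#]: H00[###/###/###/..#]+1* H30[..#/###/###/###]+1
~ p4 V@[###/###/###/..#] terminal -1; root [..#/###/.../...] d12
compare (V): move=+1 vs pass=-1

zugzwang(..#/###/.../..., V) = False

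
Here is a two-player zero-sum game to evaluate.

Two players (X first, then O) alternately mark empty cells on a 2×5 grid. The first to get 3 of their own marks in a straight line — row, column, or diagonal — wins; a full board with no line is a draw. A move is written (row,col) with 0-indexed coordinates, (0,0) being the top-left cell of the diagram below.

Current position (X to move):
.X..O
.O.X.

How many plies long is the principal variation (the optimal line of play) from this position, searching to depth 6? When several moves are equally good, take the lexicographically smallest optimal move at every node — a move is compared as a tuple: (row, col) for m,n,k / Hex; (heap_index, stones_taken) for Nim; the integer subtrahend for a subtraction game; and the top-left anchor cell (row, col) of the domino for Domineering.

PV length from [.X..O/.O.X.]: 3 plies

ply 1, X at .X..O/.O.X. | (0,0)=+0→XX..O/.O.X.; (0,2)=+1→.XX.O/.O.X.*; (0,3)=+0→.X.XO/.O.X.; (1,0)=+0→.X..O/XO.X.; (1,2)=+1→.X..O/.OXX.; (1,4)=+0→.X..O/.O.XX
ply 2, O at .XX.O/.O.X. | (0,0)=-1→OXX.O/.O.X.*; (0,3)=-1→.XXOO/.O.X.; (1,0)=-1→.XX.O/OO.X.; (1,2)=-1→.XX.O/.OOX.; (1,4)=-1→.XX.O/.O.XO
ply 3, X at OXX.O/.O.X. | (0,3)=+1→OXXXO/.O.X.*; (1,0)=+0→OXX.O/XO.X.; (1,2)=+1→OXX.O/.OXX.; (1,4)=+1→OXX.O/.O.XX
ply 4: OXXXO/.O.X. is terminal -1 (O); from .X..O/.O.X. depth 6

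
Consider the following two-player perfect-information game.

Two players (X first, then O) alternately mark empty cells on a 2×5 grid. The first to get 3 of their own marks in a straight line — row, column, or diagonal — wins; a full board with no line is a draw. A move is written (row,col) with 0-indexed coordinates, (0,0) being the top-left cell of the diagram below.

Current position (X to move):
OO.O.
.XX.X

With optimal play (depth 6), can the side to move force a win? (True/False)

X winning at [OO.O./.XX.X]: True

ply 1, X at OO.O./.XX.X | (0,2)=+1→OOXO./.XX.X*; (0,4)=-1→OO.OX/.XX.X; (1,0)=+1→OO.O./XXX.X; (1,3)=+1→OO.O./.XXXX
ply 2, O at OOXO./.XX.X | (0,4)=-1→OOXOO/.XX.X*; (1,0)=-1→OOXO./OXX.X; (1,3)=-1→OOXO./.XXOX
ply 3, X at OOXOO/.XX.X | (1,0)=+1→OOXOO/XXX.X*; (1,3)=+1→OOXOO/.XXXX
ply 4: OOXOO/XXX.X is terminal -1 (O); from OO.O./.XX.X depth 6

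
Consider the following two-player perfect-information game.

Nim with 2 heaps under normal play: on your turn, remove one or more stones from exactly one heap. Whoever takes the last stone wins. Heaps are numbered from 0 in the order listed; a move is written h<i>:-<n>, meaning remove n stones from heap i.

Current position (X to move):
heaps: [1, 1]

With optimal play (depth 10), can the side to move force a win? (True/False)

X winning at [(1,1)]: False

[(1,1)] X move#1: h0:-1:-1/(0,1)*, h1:-1:-1/(1,0)
[(0,1)] O move#2: h1:-1:+1/(0,0)*
[(0,0)] end (terminal -1, X#3); searched (1,1) to 10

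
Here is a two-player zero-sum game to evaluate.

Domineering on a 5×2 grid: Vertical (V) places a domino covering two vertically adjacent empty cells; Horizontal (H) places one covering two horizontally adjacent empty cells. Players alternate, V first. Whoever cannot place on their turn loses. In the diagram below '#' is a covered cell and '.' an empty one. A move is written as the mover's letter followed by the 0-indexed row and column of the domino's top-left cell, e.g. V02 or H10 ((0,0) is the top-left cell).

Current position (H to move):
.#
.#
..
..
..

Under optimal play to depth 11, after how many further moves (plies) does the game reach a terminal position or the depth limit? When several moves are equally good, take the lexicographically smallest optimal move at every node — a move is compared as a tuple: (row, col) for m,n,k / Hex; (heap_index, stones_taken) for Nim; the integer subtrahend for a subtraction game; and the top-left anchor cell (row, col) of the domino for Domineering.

[.#/.#/../../..] H move#1: H20:-1/.#/.#/##/../.., H30:+1/.#/.#/../##/..*, H40:-1/.#/.#/../../##
[.#/.#/../##/..] V move#2: V00:-1/##/##/../##/..*, V10:-1/.#/##/#./##/..
[##/##/../##/..] H move#3: H20:+1/##/##/##/##/..*, H40:+1/##/##/../##/##
[##/##/##/##/..] end (terminal -1, V#4); searched .#/.#/../../.. to 11

PV length from [.#/.#/../../..]: 3 plies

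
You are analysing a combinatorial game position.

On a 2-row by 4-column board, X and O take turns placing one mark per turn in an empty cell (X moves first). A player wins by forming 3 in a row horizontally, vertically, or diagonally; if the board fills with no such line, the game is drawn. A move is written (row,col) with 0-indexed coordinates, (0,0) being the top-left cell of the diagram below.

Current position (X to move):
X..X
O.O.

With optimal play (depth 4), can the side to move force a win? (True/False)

X winning at [X..X/O.O.]: False

ply 1, X at X..X/O.O. | (0,1)=-1→XX.X/O.O.; (0,2)=-1→X.XX/O.O.; (1,1)=+0→X..X/OXO.*; (1,3)=-1→X..X/O.OX
ply 2, O at X..X/OXO. | (0,1)=+0→XO.X/OXO.*; (0,2)=+0→X.OX/OXO.; (1,3)=+0→X..X/OXOO
ply 3, X at XO.X/OXO. | (0,2)=+0→XOXX/OXO.*; (1,3)=+0→XO.X/OXOX
ply 4, O at XOXX/OXO. | (1,3)=+0→XOXX/OXOO*
ply 5: XOXX/OXOO is terminal +0 (X); from X..X/O.O. depth 4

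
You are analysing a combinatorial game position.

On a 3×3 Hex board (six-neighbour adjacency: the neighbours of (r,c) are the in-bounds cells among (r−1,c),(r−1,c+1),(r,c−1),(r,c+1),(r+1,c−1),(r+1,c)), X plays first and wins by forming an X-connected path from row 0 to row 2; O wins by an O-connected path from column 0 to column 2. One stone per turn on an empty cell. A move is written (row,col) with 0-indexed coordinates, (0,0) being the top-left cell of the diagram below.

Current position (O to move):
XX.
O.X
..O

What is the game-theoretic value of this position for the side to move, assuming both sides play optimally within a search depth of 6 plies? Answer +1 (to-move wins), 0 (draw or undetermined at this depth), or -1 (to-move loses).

value(XX./O.X/..O, O) = +1

[XX./O.X/..O] O move#1: (0,2):-1/XXO/O.X/..O, (1,1):+1/XX./OOX/..O*, (2,0):-1/XX./O.X/O.O, (2,1):+1/XX./O.X/.OO
[XX./OOX/..O] X move#2: (0,2):-1/XXX/OOX/..O*, (2,0):-1/XX./OOX/X.O, (2,1):-1/XX./OOX/.XO
[XXX/OOX/..O] O move#3: (2,0):-1/XXX/OOX/O.O, (2,1):+1/XXX/OOX/.OO*
[XXX/OOX/.OO] end (terminal -1, X#4); searched XX./O.X/..O to 6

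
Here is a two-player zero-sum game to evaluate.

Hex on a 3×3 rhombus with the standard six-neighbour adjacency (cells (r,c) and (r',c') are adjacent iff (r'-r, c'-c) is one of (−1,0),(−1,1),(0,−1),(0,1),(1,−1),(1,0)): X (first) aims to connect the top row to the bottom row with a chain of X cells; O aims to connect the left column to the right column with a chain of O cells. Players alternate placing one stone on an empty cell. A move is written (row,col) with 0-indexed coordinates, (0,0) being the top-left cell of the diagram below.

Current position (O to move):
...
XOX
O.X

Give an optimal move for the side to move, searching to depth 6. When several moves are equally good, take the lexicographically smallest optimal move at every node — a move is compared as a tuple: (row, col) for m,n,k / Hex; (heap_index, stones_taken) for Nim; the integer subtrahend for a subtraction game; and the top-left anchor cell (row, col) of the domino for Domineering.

O's best at [.../XOX/O.X]: (0,2)

[.../XOX/O.X] O move#1: (0,0):-1/O../XOX/O.X, (0,1):-1/.O./XOX/O.X, (0,2):+1/..O/XOX/O.X*, (2,1):-1/.../XOX/OOX
[..O/XOX/O.X] end (terminal -1, X#2); searched .../XOX/O.X to 6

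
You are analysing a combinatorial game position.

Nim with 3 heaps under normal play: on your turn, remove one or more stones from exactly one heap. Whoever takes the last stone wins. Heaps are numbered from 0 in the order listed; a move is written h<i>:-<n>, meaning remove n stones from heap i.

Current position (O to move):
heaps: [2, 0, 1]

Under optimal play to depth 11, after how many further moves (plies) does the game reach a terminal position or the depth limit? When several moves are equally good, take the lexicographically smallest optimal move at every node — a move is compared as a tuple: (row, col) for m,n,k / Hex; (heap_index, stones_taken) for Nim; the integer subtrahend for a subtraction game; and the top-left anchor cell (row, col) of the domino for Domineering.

PV length from [(2,0,1)]: 3 plies

[(2,0,1)] O move#1: h0:-1:+1/(1,0,1)*, h0:-2:-1/(0,0,1), h2:-1:-1/(2,0,0)
[(1,0,1)] X move#2: h0:-1:-1/(0,0,1)*, h2:-1:-1/(1,0,0)
[(0,0,1)] O move#3: h2:-1:+1/(0,0,0)*
[(0,0,0)] end (terminal -1, X#4); searched (2,0,1) to 11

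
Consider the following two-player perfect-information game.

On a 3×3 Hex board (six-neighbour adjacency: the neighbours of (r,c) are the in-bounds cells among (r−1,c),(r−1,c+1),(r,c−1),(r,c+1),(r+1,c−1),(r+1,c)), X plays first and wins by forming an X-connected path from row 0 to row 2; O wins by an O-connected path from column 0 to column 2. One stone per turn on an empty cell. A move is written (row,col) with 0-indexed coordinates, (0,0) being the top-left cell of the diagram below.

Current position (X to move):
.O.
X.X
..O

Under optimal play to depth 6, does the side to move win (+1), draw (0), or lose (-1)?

value(.O./X.X/..O, X) = +1

ply 1, X at .O./X.X/..O | (0,0)=+1→XO./X.X/..O*; (0,2)=+1→.OX/X.X/..O; (1,1)=+1→.O./XXX/..O; (2,0)=+1→.O./X.X/X.O; (2,1)=+1→.O./X.X/.XO
ply 2, O at XO./X.X/..O | (0,2)=-1→XOO/X.X/..O*; (1,1)=-1→XO./XOX/..O; (2,0)=-1→XO./X.X/O.O; (2,1)=-1→XO./X.X/.OO
ply 3, X at XOO/X.X/..O | (1,1)=+1→XOO/XXX/..O*; (2,0)=+1→XOO/X.X/X.O; (2,1)=+1→XOO/X.X/.XO
ply 4, O at XOO/XXX/..O | (2,0)=-1→XOO/XXX/O.O*; (2,1)=-1→XOO/XXX/.OO
ply 5, X at XOO/XXX/O.O | (2,1)=+1→XOO/XXX/OXO*
ply 6: XOO/XXX/OXO is terminal -1 (O); from .O./X.X/..O depth 6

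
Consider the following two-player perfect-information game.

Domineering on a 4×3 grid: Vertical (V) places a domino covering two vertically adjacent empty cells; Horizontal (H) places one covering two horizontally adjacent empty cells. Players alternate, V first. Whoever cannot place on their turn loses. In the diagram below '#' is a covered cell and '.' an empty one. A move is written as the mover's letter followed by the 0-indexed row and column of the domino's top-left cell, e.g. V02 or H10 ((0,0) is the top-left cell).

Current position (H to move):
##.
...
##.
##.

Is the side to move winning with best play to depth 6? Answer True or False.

H winning at [##./.../##./##.]: False

ply 1, H at ##./.../##./##. | H10=-1→##./##./##./##.*; H11=-1→##./.##/##./##.
ply 2, V at ##./##./##./##. | V02=+1→###/###/##./##.*; V12=+1→##./###/###/##.; V22=+1→##./##./###/###
ply 3: ###/###/##./##. is terminal -1 (H); from ##./.../##./##. depth 6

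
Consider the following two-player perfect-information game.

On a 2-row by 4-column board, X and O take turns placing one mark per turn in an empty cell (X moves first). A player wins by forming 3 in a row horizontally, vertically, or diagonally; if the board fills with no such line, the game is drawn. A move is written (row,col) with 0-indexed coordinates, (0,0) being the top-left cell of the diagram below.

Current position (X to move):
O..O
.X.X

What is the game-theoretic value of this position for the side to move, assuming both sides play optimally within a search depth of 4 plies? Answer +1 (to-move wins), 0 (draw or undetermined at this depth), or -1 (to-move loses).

p1 X@[O..O/.X.X]: (0,1)[OX.O/.X.X]+0 (0,2)[O.XO/.X.X]+0 (1,0)[O..O/XX.X]+0 (1,2)[O..O/.XXX]+1*
p2 O@[O..O/.XXX] terminal -1; root [O..O/.X.X] d4

value(O..O/.X.X, X) = +1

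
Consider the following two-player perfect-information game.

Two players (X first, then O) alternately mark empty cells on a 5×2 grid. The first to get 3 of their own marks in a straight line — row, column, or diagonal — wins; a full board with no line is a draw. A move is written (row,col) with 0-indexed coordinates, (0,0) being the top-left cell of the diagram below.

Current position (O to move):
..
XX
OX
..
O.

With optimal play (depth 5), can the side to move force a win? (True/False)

p1 O@[../XX/OX/../O.]: (0,0)[O./XX/OX/../O.]-1 (0,1)[.O/XX/OX/../O.]-1 (3,0)[../XX/OX/O./O.]+1* (3,1)[../XX/OX/.O/O.]-1 (4,1)[../XX/OX/../OO]-1
p2 X@[../XX/OX/O./O.] terminal -1; root [../XX/OX/../O.] d5

O winning at [../XX/OX/../O.]: True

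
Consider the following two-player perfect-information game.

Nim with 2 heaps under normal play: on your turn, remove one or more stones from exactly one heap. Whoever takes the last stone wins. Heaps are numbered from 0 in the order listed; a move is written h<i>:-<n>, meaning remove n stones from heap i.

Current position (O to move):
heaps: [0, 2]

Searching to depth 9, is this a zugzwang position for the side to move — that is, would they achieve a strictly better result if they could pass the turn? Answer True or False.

p1 O@[(0,2)]: h1:-1[(0,1)]-1 h1:-2[(0,0)]+1*
p2 X@[(0,0)] terminal -1; root [(0,2)] d9
pass branch (X moves first from the same position):
  | p1 X@[(0,2)]: h1:-1[(0,1)]-1 h1:-2[(0,0)]+1*
  | p2 O@[(0,0)] terminal -1; root [(0,2)] d9
O moving scores +1; O passing scores -1

zugzwang((0,2), O) = False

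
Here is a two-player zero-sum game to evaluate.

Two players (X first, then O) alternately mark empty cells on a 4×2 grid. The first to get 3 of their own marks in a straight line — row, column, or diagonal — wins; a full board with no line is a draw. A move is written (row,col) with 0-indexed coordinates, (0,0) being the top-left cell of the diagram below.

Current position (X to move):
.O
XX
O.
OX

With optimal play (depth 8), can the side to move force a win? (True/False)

X winning at [.O/XX/O./OX]: True

p1 X@[.O/XX/O./OX]: (0,0)[XO/XX/O./OX]+0 (2,1)[.O/XX/OX/OX]+1*
p2 O@[.O/XX/OX/OX] terminal -1; root [.O/XX/O./OX] d8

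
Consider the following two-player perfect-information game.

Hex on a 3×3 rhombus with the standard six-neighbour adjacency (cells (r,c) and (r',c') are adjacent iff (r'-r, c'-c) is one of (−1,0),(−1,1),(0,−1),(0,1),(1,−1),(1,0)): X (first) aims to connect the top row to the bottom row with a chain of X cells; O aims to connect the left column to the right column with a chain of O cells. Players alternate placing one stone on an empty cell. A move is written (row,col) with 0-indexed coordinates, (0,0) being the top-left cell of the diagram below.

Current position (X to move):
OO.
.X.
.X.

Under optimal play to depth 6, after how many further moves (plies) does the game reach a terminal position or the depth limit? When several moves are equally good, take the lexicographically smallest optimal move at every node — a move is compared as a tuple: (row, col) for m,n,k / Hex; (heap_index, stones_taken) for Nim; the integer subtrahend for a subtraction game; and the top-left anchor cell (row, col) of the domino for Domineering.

p1 X@[OO./.X./.X.]: (0,2)[OOX/.X./.X.]+1* (1,0)[OO./XX./.X.]-1 (1,2)[OO./.XX/.X.]-1 (2,0)[OO./.X./XX.]-1 (2,2)[OO./.X./.XX]-1
p2 O@[OOX/.X./.X.] terminal -1; root [OO./.X./.X.] d6

PV length from [OO./.X./.X.]: 1 ply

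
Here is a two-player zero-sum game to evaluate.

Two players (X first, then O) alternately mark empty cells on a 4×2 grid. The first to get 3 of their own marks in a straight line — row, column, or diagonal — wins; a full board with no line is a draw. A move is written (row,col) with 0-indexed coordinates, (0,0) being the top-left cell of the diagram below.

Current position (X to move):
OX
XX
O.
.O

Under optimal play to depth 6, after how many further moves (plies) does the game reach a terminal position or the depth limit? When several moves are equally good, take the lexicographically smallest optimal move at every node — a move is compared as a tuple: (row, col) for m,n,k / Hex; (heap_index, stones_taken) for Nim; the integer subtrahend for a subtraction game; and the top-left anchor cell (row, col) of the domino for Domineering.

PV length from [OX/XX/O./.O]: 1 ply

[OX/XX/O./.O] X move#1: (2,1):+1/OX/XX/OX/.O*, (3,0):+0/OX/XX/O./XO
[OX/XX/OX/.O] end (terminal -1, O#2); searched OX/XX/O./.O to 6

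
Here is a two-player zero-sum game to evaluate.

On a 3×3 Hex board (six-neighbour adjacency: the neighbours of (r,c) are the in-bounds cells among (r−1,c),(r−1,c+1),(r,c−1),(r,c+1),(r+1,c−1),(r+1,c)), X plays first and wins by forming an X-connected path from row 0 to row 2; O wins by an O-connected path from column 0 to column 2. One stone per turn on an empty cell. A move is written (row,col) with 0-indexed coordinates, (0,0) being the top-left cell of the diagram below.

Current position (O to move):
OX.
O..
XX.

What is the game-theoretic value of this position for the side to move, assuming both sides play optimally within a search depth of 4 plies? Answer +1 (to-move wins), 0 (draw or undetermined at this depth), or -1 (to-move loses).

value(OX./O../XX., O) = +1

ply 1, O at OX./O../XX. | (0,2)=-1→OXO/O../XX.; (1,1)=+1→OX./OO./XX.*; (1,2)=-1→OX./O.O/XX.; (2,2)=-1→OX./O../XXO
ply 2, X at OX./OO./XX. | (0,2)=-1→OXX/OO./XX.*; (1,2)=-1→OX./OOX/XX.; (2,2)=-1→OX./OO./XXX
ply 3, O at OXX/OO./XX. | (1,2)=+1→OXX/OOO/XX.*; (2,2)=-1→OXX/OO./XXO
ply 4: OXX/OOO/XX. is terminal -1 (X); from OX./O../XX. depth 4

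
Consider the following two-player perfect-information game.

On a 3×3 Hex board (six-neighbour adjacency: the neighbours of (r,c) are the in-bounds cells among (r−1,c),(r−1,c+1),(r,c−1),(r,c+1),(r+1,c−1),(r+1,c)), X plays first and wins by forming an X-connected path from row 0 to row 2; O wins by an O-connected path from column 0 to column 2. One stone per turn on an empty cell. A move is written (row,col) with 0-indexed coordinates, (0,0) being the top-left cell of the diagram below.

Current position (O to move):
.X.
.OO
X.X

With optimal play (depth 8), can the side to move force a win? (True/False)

O winning at [.X./.OO/X.X]: True

[.X./.OO/X.X] O move#1: (0,0):-1/OX./.OO/X.X, (0,2):-1/.XO/.OO/X.X, (1,0):+1/.X./OOO/X.X*, (2,1):-1/.X./.OO/XOX
[.X./OOO/X.X] end (terminal -1, X#2); searched .X./.OO/X.X to 8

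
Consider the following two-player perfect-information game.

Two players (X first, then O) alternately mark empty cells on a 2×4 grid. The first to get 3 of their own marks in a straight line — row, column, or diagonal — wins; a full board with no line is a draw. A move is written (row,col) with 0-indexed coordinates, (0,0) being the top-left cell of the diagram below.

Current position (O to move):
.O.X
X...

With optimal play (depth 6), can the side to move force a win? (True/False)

ply 1, O at .O.X/X... | (0,0)=+0→OO.X/X...*; (0,2)=+0→.OOX/X...; (1,1)=+0→.O.X/XO..; (1,2)=+0→.O.X/X.O.; (1,3)=+0→.O.X/X..O
ply 2, X at OO.X/X... | (0,2)=+0→OOXX/X...*; (1,1)=-1→OO.X/XX..; (1,2)=-1→OO.X/X.X.; (1,3)=-1→OO.X/X..X
ply 3, O at OOXX/X... | (1,1)=+0→OOXX/XO..*; (1,2)=+0→OOXX/X.O.; (1,3)=+0→OOXX/X..O
ply 4, X at OOXX/XO.. | (1,2)=+0→OOXX/XOX.*; (1,3)=+0→OOXX/XO.X
ply 5, O at OOXX/XOX. | (1,3)=+0→OOXX/XOXO*
ply 6: OOXX/XOXO is terminal +0 (X); from .O.X/X... depth 6

O winning at [.O.X/X...]: False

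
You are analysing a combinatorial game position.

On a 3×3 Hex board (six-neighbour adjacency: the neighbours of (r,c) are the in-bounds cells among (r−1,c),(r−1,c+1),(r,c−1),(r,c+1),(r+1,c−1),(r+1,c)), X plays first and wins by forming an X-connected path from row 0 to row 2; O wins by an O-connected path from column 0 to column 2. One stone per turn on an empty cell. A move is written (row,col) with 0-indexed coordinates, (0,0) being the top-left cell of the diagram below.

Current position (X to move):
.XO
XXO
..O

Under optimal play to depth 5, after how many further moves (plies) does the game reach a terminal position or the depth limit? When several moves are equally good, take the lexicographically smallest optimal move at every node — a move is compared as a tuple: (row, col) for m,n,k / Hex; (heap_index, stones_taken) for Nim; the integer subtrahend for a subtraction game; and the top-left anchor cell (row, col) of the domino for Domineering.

PV length from [.XO/XXO/..O]: 3 plies

[.XO/XXO/..O] X move#1: (0,0):+1/XXO/XXO/..O*, (2,0):+1/.XO/XXO/X.O, (2,1):+1/.XO/XXO/.XO
[XXO/XXO/..O] O move#2: (2,0):-1/XXO/XXO/O.O*, (2,1):-1/XXO/XXO/.OO
[XXO/XXO/O.O] X move#3: (2,1):+1/XXO/XXO/OXO*
[XXO/XXO/OXO] end (terminal -1, O#4); searched .XO/XXO/..O to 5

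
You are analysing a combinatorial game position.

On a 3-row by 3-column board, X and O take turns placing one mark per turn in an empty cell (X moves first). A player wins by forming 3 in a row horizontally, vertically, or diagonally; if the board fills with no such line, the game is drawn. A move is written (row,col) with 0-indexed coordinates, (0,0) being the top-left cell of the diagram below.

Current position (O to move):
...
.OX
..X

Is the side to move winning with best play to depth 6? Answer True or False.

O winning at [.../.OX/..X]: False

[.../.OX/..X] O move#1: (0,0):-1/O../.OX/..X, (0,1):-1/.O./.OX/..X, (0,2):+0/..O/.OX/..X*, (1,0):-1/.../OOX/..X, (2,0):-1/.../.OX/O.X, (2,1):-1/.../.OX/.OX
[..O/.OX/..X] X move#2: (0,0):-1/X.O/.OX/..X, (0,1):-1/.XO/.OX/..X, (1,0):-1/..O/XOX/..X, (2,0):+0/..O/.OX/X.X*, (2,1):-1/..O/.OX/.XX
[..O/.OX/X.X] O move#3: (0,0):-1/O.O/.OX/X.X, (0,1):-1/.OO/.OX/X.X, (1,0):-1/..O/OOX/X.X, (2,1):+0/..O/.OX/XOX*
[..O/.OX/XOX] X move#4: (0,0):-1/X.O/.OX/XOX, (0,1):+0/.XO/.OX/XOX*, (1,0):-1/..O/XOX/XOX
[.XO/.OX/XOX] O move#5: (0,0):+0/OXO/.OX/XOX*, (1,0):+0/.XO/OOX/XOX
[OXO/.OX/XOX] X move#6: (1,0):+0/OXO/XOX/XOX*
[OXO/XOX/XOX] end (terminal +0, O#7); searched .../.OX/..X to 6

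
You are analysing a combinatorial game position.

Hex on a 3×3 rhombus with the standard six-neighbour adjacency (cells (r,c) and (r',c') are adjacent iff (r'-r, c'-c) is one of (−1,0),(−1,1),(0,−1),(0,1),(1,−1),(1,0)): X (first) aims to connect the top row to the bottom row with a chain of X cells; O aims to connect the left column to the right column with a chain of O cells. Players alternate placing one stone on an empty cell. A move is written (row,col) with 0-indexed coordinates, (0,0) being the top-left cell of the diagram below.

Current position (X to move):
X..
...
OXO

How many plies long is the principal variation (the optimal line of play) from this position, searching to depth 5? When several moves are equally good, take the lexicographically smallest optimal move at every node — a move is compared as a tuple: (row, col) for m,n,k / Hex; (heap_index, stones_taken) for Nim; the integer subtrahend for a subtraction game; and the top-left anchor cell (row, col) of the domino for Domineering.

PV length from [X../.../OXO]: 5 plies

[X../.../OXO] X move#1: (0,1):-1/XX./.../OXO, (0,2):+1/X.X/.../OXO*, (1,0):-1/X../X../OXO, (1,1):+1/X../.X./OXO, (1,2):+1/X../..X/OXO
[X.X/.../OXO] O move#2: (0,1):-1/XOX/.../OXO*, (1,0):-1/X.X/O../OXO, (1,1):-1/X.X/.O./OXO, (1,2):-1/X.X/..O/OXO
[XOX/.../OXO] X move#3: (1,0):+1/XOX/X../OXO*, (1,1):+1/XOX/.X./OXO, (1,2):+1/XOX/..X/OXO
[XOX/X../OXO] O move#4: (1,1):-1/XOX/XO./OXO*, (1,2):-1/XOX/X.O/OXO
[XOX/XO./OXO] X move#5: (1,2):+1/XOX/XOX/OXO*
[XOX/XOX/OXO] end (terminal -1, O#6); searched X../.../OXO to 5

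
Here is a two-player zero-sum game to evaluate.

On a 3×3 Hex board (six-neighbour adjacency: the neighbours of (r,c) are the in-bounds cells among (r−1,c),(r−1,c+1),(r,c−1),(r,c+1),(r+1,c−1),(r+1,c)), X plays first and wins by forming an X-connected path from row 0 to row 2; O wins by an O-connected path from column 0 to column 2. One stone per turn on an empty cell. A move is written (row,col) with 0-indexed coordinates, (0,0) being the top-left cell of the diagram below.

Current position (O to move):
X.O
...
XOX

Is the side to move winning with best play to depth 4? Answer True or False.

O winning at [X.O/.../XOX]: True

p1 O@[X.O/.../XOX]: (0,1)[XOO/.../XOX]-1 (1,0)[X.O/O../XOX]+1* (1,1)[X.O/.O./XOX]-1 (1,2)[X.O/..O/XOX]-1
p2 X@[X.O/O../XOX]: (0,1)[XXO/O../XOX]-1* (1,1)[X.O/OX./XOX]-1 (1,2)[X.O/O.X/XOX]-1
p3 O@[XXO/O../XOX]: (1,1)[XXO/OO./XOX]+1* (1,2)[XXO/O.O/XOX]-1
p4 X@[XXO/OO./XOX] terminal -1; root [X.O/.../XOX] d4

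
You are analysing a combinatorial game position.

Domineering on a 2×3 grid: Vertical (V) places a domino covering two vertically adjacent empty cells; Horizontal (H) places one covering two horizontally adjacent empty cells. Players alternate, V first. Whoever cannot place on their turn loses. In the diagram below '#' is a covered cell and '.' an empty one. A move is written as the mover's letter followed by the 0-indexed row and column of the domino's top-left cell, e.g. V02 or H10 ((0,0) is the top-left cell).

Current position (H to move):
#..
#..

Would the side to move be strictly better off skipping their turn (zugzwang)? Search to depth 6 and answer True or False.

zugzwang(#../#.., H) = False

[#../#..] H move#1: H01:+1/###/#..*, H11:+1/#../###
[###/#..] end (terminal -1, V#2); searched #../#.. to 6
pass branch (V moves first from the same position):
  | [#../#..] V move#1: V01:+1/##./##.*, V02:+1/#.#/#.#
  | [##./##.] end (terminal -1, H#2); searched #../#.. to 6
H moving scores +1; H passing scores -1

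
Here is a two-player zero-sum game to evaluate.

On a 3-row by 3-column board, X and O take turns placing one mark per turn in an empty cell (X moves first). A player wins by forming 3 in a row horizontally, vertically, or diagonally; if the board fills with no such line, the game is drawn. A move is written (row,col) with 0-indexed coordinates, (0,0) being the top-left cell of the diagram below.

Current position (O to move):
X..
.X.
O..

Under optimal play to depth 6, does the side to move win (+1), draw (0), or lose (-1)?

ply 1, O at X../.X./O.. | (0,1)=-1→XO./.X./O..; (0,2)=-1→X.O/.X./O..; (1,0)=-1→X../OX./O..; (1,2)=-1→X../.XO/O..; (2,1)=-1→X../.X./OO.; (2,2)=+0→X../.X./O.O*
ply 2, X at X../.X./O.O | (0,1)=-1→XX./.X./O.O; (0,2)=-1→X.X/.X./O.O; (1,0)=-1→X../XX./O.O; (1,2)=-1→X../.XX/O.O; (2,1)=+0→X../.X./OXO*
ply 3, O at X../.X./OXO | (0,1)=+0→XO./.X./OXO*; (0,2)=-1→X.O/.X./OXO; (1,0)=-1→X../OX./OXO; (1,2)=-1→X../.XO/OXO
ply 4, X at XO./.X./OXO | (0,2)=+0→XOX/.X./OXO*; (1,0)=+0→XO./XX./OXO; (1,2)=+0→XO./.XX/OXO
ply 5, O at XOX/.X./OXO | (1,0)=+0→XOX/OX./OXO*; (1,2)=+0→XOX/.XO/OXO
ply 6, X at XOX/OX./OXO | (1,2)=+0→XOX/OXX/OXO*
ply 7: XOX/OXX/OXO is terminal +0 (O); from X../.X./O.. depth 6

value(X../.X./O.., O) = 0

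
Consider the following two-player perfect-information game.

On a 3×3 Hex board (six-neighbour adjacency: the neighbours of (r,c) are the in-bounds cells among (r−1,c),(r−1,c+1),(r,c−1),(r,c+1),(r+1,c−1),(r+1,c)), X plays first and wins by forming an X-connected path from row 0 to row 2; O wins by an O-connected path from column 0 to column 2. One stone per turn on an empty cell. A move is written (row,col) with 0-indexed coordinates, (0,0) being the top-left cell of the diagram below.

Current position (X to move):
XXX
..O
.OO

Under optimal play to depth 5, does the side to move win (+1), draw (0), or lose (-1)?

value(XXX/..O/.OO, X) = +1

[XXX/..O/.OO] X move#1: (1,0):-1/XXX/X.O/.OO, (1,1):-1/XXX/.XO/.OO, (2,0):+1/XXX/..O/XOO*
[XXX/..O/XOO] O move#2: (1,0):-1/XXX/O.O/XOO*, (1,1):-1/XXX/.OO/XOO
[XXX/O.O/XOO] X move#3: (1,1):+1/XXX/OXO/XOO*
[XXX/OXO/XOO] end (terminal -1, O#4); searched XXX/..O/.OO to 5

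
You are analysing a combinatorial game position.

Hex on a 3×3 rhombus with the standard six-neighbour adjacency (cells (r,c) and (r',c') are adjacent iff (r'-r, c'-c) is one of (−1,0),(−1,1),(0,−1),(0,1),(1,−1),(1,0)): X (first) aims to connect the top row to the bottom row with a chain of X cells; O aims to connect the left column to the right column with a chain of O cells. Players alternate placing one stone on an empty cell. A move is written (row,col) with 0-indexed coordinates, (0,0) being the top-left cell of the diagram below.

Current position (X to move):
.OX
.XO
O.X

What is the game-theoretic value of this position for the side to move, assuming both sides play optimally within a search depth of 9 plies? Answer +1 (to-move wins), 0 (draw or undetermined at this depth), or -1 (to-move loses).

ply 1, X at .OX/.XO/O.X | (0,0)=-1→XOX/.XO/O.X; (1,0)=-1→.OX/XXO/O.X; (2,1)=+1→.OX/.XO/OXX*
ply 2: .OX/.XO/OXX is terminal -1 (O); from .OX/.XO/O.X depth 9

value(.OX/.XO/O.X, X) = +1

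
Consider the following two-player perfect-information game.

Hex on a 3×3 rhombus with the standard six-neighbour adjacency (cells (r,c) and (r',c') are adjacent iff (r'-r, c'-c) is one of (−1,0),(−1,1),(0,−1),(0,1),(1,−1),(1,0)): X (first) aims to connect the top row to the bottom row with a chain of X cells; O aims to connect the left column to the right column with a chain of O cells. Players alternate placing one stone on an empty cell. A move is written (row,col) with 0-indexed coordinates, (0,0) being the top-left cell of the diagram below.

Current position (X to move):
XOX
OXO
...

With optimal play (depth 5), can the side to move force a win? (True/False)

p1 X@[XOX/OXO/...]: (2,0)[XOX/OXO/X..]+1* (2,1)[XOX/OXO/.X.]+1 (2,2)[XOX/OXO/..X]+1
p2 O@[XOX/OXO/X..] terminal -1; root [XOX/OXO/...] d5

X winning at [XOX/OXO/...]: True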